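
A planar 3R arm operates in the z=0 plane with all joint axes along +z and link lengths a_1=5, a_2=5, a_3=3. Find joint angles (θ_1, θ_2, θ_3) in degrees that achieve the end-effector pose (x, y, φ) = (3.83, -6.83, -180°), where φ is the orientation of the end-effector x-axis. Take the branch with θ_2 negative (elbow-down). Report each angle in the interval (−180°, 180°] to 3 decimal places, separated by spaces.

-29.996 -30.008 -119.996

wrist centre = target − a_3·(cos φ, sin φ) = (6.8300, -6.8300)
cos θ_2 = (93.2978−5²−5²)/(2·5·5) = 0.8660; θ_2 = -30.0080° (elbow-down)
β = atan2(-6.8300,6.8300) = -45.0000°; ψ = atan2(-2.5006,9.3298) = -15.0040°
θ_1 = β − ψ = -29.9960°
θ_3 = φ − θ_1 − θ_2 = -119.9960° (wrapped to (-180°,180°])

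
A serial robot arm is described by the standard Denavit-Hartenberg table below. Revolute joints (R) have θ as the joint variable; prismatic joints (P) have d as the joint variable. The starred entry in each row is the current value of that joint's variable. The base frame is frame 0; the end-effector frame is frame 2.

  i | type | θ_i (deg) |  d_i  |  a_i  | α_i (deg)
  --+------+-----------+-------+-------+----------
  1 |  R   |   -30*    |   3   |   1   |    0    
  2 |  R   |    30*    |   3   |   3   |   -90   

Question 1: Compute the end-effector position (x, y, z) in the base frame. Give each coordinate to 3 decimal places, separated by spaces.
after link 1: o_1 = (0.8660, -0.5000, 3.0000)
after link 2: o_2 = (3.8660, -0.5000, 6.0000)

3.866 -0.500 6.000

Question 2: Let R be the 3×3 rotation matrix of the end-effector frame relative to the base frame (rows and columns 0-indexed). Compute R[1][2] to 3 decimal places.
1.000

End-effector z-axis (col 2 of R) = (0.0000,1.0000,0.0000)
R[1][2] = 1.0000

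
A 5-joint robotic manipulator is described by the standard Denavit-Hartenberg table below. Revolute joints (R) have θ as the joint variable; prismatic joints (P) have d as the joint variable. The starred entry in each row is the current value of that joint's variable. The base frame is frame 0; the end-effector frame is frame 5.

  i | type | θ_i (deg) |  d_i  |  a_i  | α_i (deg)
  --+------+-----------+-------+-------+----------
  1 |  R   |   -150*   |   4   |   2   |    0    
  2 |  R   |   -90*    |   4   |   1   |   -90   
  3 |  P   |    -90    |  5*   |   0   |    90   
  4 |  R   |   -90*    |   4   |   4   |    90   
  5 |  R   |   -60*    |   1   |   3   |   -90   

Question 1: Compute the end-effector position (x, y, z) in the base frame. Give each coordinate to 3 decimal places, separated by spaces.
after link 1: o_1 = (-1.7321, -1.0000, 4.0000)
after link 2: o_2 = (-2.2321, -0.1340, 8.0000)
after link 3: o_3 = (-6.5622, -2.6340, 8.0000)
after link 4: o_4 = (-1.0981, -4.0981, 8.0000)
after link 5: o_5 = (-1.0981, -1.0981, 7.0000)

-1.098 -1.098 7.000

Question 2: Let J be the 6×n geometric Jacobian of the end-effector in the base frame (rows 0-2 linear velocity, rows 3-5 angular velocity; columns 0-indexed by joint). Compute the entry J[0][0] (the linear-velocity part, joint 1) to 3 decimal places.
1.098

axis z_0 = ẑ; lever o_n−o_0 = (-1.0981,-1.0981,7.0000)
cross product → J_v[:, 0] = (1.0981,-1.0981,0.0000)
J_ω[:, 0] = z_0
entry J[0][0] = 1.0981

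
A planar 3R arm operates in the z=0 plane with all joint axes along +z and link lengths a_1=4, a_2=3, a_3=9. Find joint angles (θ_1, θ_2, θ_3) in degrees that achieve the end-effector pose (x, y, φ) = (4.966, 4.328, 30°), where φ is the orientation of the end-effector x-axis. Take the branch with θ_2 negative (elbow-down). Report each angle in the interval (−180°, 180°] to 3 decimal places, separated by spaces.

-128.048 -135.003 -66.948

wrist centre = target − a_3·(cos φ, sin φ) = (-2.8282, -0.1720)
cos θ_2 = (8.0285−4²−3²)/(2·4·3) = -0.7071; θ_2 = -135.0033° (elbow-down)
β = atan2(-0.1720,-2.8282) = -176.5198°; ψ = atan2(-2.1212,1.8786) = -48.4715°
θ_1 = β − ψ = -128.0483°
θ_3 = φ − θ_1 − θ_2 = -66.9484° (wrapped to (-180°,180°])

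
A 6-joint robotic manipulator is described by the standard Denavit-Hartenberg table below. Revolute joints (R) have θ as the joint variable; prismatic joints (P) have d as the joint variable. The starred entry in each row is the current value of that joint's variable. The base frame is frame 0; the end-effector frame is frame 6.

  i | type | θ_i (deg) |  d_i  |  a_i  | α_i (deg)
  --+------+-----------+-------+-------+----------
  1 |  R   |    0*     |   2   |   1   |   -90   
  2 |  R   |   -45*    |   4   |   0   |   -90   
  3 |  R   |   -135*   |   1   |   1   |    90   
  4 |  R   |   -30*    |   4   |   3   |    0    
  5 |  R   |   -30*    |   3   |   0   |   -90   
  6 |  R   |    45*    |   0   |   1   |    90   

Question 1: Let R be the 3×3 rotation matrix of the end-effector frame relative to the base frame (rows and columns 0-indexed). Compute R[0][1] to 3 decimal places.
-0.079

End-effector y-axis (col 1 of R) = (-0.0795,0.6124,-0.7866)
R[0][1] = -0.0795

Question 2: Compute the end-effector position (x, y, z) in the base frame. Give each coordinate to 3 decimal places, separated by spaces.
after link 1: o_1 = (1.0000, 0.0000, 2.0000)
after link 2: o_2 = (1.0000, 4.0000, 2.0000)
after link 3: o_3 = (1.2071, 4.7071, 0.7929)
after link 4: o_4 = (-3.1526, 3.7158, -1.4455)
after link 5: o_5 = (-4.6526, 1.5945, -2.9455)
after link 6: o_6 = (-4.9088, 2.3445, -2.3357)

-4.909 2.344 -2.336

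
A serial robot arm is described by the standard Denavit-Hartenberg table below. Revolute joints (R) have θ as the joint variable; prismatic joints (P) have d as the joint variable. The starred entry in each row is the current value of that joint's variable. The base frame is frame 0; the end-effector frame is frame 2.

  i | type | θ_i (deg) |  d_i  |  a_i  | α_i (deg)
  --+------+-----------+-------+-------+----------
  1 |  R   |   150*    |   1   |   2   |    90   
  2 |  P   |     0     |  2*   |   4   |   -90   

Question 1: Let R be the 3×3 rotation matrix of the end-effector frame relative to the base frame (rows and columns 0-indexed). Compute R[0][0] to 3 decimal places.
-0.866

End-effector x-axis (col 0 of R) = (-0.8660,0.5000,0.0000)
R[0][0] = -0.8660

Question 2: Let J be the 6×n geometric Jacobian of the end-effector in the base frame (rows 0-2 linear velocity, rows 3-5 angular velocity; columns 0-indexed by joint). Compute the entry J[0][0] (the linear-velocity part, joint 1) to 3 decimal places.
-4.732

axis z_0 = ẑ; lever o_n−o_0 = (-4.1962,4.7321,1.0000)
cross product → J_v[:, 0] = (-4.7321,-4.1962,0.0000)
J_ω[:, 0] = z_0
entry J[0][0] = -4.7321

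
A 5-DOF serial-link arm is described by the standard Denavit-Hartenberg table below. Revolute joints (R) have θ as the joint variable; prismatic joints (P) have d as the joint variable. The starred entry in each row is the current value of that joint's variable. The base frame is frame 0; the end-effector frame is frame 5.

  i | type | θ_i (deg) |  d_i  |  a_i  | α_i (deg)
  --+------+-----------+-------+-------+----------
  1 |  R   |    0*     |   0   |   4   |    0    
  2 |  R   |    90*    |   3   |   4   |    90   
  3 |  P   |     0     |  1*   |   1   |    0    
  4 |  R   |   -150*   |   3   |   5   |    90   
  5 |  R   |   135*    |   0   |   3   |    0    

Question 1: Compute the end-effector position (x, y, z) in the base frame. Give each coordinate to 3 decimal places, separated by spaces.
after link 1: o_1 = (4.0000, 0.0000, 0.0000)
after link 2: o_2 = (4.0000, 4.0000, 3.0000)
after link 3: o_3 = (5.0000, 5.0000, 3.0000)
after link 4: o_4 = (8.0000, 0.6699, 0.5000)
after link 5: o_5 = (10.1213, 2.5070, 1.5607)

10.121 2.507 1.561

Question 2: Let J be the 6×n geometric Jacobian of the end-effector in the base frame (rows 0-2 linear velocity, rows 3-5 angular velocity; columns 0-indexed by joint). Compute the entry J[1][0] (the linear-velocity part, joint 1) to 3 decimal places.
10.121

axis z_0 = ẑ; lever o_n−o_0 = (10.1213,2.5070,1.5607)
cross product → J_v[:, 0] = (-2.5070,10.1213,0.0000)
J_ω[:, 0] = z_0
entry J[1][0] = 10.1213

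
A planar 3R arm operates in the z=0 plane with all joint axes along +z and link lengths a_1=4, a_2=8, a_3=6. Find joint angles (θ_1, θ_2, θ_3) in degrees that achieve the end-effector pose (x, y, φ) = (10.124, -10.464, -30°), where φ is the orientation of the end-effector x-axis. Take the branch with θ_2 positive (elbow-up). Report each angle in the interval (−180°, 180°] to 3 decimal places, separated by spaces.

-120.005 90.004 0.001

wrist centre = target − a_3·(cos φ, sin φ) = (4.9278, -7.4640)
cos θ_2 = (79.9950−4²−8²)/(2·4·8) = -0.0001; θ_2 = 90.0045° (elbow-up)
β = atan2(-7.4640,4.9278) = -56.5666°; ψ = atan2(8.0000,3.9994) = 63.4385°
θ_1 = β − ψ = -120.0051°
θ_3 = φ − θ_1 − θ_2 = 0.0006° (wrapped to (-180°,180°])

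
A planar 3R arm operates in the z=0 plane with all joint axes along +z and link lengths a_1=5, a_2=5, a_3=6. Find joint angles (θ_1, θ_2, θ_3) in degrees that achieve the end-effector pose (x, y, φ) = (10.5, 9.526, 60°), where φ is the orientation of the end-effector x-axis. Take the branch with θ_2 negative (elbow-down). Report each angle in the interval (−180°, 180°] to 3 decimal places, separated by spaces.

60.000 -60.003 60.003

wrist centre = target − a_3·(cos φ, sin φ) = (7.5000, 4.3298)
cos θ_2 = (74.9976−5²−5²)/(2·5·5) = 0.5000; θ_2 = -60.0032° (elbow-down)
β = atan2(4.3298,7.5000) = 29.9984°; ψ = atan2(-4.3303,7.4998) = -30.0016°
θ_1 = β − ψ = 60.0000°
θ_3 = φ − θ_1 − θ_2 = 60.0032° (wrapped to (-180°,180°])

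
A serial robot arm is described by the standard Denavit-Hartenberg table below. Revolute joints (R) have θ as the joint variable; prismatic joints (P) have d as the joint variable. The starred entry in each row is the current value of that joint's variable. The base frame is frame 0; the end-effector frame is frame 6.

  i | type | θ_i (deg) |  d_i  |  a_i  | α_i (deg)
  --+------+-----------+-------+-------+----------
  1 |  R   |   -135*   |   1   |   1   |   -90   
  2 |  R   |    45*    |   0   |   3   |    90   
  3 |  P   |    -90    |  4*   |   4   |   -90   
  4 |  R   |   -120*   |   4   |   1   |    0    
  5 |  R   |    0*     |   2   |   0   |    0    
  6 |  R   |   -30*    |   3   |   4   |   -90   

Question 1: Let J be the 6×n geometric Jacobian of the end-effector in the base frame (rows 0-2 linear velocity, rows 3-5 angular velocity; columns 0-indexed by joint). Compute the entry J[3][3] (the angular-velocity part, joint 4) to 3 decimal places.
axis z_3 = (-0.5000,-0.5000,-0.7071); lever o_n−o_3 = (-3.1300,-8.7361,-4.3374)
cross product → J_v[:, 3] = (-4.0086,0.0445,2.8030)
J_ω[:, 3] = z_3
entry J[3][3] = -0.5000

-0.500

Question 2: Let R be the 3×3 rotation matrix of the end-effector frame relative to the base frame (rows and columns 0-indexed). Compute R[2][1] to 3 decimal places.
End-effector y-axis (col 1 of R) = (0.5000,0.5000,0.7071)
R[2][1] = 0.7071

0.707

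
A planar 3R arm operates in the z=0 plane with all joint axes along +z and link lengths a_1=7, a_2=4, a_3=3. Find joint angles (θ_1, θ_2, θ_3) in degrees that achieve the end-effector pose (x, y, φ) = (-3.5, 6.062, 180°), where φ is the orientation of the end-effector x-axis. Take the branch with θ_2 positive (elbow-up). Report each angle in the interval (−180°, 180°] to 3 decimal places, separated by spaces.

wrist centre = target − a_3·(cos φ, sin φ) = (-0.5000, 6.0620)
cos θ_2 = (36.9978−7²−4²)/(2·7·4) = -0.5000; θ_2 = 120.0025° (elbow-up)
β = atan2(6.0620,-0.5000) = 94.7151°; ψ = atan2(3.4640,4.9998) = 34.7151°
θ_1 = β − ψ = 60.0000°
θ_3 = φ − θ_1 − θ_2 = -0.0025° (wrapped to (-180°,180°])

60.000 120.003 -0.003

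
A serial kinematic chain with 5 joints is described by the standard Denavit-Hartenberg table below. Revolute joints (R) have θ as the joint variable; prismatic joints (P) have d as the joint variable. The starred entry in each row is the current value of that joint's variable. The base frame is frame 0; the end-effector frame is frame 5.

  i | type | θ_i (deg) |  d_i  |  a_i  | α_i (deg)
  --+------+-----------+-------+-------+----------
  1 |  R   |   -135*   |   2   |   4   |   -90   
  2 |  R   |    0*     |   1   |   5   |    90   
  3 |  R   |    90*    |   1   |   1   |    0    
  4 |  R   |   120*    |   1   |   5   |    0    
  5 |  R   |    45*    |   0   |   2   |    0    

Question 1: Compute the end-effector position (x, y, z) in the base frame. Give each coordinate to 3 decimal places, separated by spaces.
after link 1: o_1 = (-2.8284, -2.8284, 2.0000)
after link 2: o_2 = (-5.6569, -7.0711, 2.0000)
after link 3: o_3 = (-4.9497, -7.7782, 3.0000)
after link 4: o_4 = (-3.6557, -2.9485, 4.0000)
after link 5: o_5 = (-4.6557, -1.2165, 4.0000)

-4.656 -1.216 4.000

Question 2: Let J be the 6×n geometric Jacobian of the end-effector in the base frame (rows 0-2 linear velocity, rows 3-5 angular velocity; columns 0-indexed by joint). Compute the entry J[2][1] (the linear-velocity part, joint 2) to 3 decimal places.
axis z_1 = (0.7071,-0.7071,0.0000); lever o_n−o_1 = (-1.8272,1.6119,2.0000)
cross product → J_v[:, 1] = (-1.4142,-1.4142,-0.1522)
J_ω[:, 1] = z_1
entry J[2][1] = -0.1522

-0.152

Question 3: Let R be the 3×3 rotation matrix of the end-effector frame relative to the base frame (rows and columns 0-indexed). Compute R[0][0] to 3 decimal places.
-0.500

End-effector x-axis (col 0 of R) = (-0.5000,0.8660,0.0000)
R[0][0] = -0.5000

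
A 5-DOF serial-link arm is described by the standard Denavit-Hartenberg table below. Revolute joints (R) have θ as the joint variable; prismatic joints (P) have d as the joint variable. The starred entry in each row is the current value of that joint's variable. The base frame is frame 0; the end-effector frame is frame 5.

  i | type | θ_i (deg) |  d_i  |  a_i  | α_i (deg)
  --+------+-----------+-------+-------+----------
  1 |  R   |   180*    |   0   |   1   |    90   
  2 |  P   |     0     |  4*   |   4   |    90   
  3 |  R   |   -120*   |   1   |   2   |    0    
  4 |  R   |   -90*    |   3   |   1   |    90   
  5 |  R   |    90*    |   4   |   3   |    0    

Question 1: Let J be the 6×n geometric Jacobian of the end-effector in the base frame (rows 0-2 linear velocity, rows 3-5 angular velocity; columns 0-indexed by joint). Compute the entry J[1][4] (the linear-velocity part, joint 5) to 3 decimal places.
-1.500

axis z_4 = (-0.5000,0.8660,0.0000); lever o_n−o_4 = (-2.0000,3.4641,-3.0000)
cross product → J_v[:, 4] = (-2.5981,-1.5000,-0.0000)
J_ω[:, 4] = z_4
entry J[1][4] = -1.5000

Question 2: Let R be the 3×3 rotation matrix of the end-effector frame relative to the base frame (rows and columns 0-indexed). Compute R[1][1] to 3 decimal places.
-0.500

End-effector y-axis (col 1 of R) = (-0.8660,-0.5000,-0.0000)
R[1][1] = -0.5000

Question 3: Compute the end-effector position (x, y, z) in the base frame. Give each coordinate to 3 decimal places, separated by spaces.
after link 1: o_1 = (-1.0000, 0.0000, 0.0000)
after link 2: o_2 = (-5.0000, 4.0000, 0.0000)
after link 3: o_3 = (-4.0000, 2.2679, -1.0000)
after link 4: o_4 = (-3.1340, 2.7679, -4.0000)
after link 5: o_5 = (-5.1340, 6.2321, -7.0000)

-5.134 6.232 -7.000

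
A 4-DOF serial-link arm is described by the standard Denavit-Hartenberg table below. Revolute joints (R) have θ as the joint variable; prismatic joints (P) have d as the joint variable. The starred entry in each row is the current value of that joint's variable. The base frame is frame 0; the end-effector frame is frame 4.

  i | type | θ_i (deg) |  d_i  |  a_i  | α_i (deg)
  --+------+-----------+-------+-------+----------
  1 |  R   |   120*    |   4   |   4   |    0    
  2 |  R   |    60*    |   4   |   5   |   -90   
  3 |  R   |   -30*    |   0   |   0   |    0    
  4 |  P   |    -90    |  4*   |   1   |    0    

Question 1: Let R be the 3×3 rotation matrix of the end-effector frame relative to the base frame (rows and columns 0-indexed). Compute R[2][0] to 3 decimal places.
End-effector x-axis (col 0 of R) = (0.5000,-0.0000,0.8660)
R[2][0] = 0.8660

0.866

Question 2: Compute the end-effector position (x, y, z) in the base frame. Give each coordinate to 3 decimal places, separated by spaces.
after link 1: o_1 = (-2.0000, 3.4641, 4.0000)
after link 2: o_2 = (-7.0000, 3.4641, 8.0000)
after link 3: o_3 = (-7.0000, 3.4641, 8.0000)
after link 4: o_4 = (-6.5000, -0.5359, 8.8660)

-6.500 -0.536 8.866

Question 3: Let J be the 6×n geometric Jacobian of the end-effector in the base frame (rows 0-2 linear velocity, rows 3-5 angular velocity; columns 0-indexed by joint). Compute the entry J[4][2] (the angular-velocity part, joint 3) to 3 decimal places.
-1.000

axis z_2 = (-0.0000,-1.0000,0.0000); lever o_n−o_2 = (0.5000,-4.0000,0.8660)
cross product → J_v[:, 2] = (-0.8660,0.0000,0.5000)
J_ω[:, 2] = z_2
entry J[4][2] = -1.0000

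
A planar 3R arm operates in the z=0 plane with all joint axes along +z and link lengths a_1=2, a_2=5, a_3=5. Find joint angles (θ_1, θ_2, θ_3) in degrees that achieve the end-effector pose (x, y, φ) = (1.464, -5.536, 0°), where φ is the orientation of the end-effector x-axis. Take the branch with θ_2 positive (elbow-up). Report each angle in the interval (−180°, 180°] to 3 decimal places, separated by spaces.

wrist centre = target − a_3·(cos φ, sin φ) = (-3.5360, -5.5360)
cos θ_2 = (43.1506−2²−5²)/(2·2·5) = 0.7075; θ_2 = 44.9657° (elbow-up)
β = atan2(-5.5360,-3.5360) = -122.5675°; ψ = atan2(3.5334,5.5376) = 32.5408°
θ_1 = β − ψ = -155.1083°
θ_3 = φ − θ_1 − θ_2 = 110.1426° (wrapped to (-180°,180°])

-155.108 44.966 110.143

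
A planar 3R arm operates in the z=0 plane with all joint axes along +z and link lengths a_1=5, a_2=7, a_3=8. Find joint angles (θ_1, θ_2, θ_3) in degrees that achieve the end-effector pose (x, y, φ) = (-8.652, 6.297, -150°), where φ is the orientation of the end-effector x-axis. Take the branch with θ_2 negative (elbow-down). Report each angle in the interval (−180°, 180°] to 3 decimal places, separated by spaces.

135.000 -60.000 135.000

wrist centre = target − a_3·(cos φ, sin φ) = (-1.7238, 10.2970)
cos θ_2 = (108.9997−5²−7²)/(2·5·7) = 0.5000; θ_2 = -60.0003° (elbow-down)
β = atan2(10.2970,-1.7238) = 99.5036°; ψ = atan2(-6.0622,8.5000) = -35.4965°
θ_1 = β − ψ = 135.0002°
θ_3 = φ − θ_1 − θ_2 = 135.0001° (wrapped to (-180°,180°])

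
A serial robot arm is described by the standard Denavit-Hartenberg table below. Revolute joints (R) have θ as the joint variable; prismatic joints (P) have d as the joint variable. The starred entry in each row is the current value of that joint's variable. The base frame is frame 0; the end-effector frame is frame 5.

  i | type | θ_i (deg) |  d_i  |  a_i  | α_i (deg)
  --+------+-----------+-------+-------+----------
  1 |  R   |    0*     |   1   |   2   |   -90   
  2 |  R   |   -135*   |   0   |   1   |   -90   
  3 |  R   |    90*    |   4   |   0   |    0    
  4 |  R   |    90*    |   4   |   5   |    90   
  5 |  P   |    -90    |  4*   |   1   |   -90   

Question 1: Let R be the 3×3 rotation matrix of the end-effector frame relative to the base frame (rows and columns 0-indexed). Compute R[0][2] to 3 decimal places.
0.707

End-effector z-axis (col 2 of R) = (0.7071,-0.0000,-0.7071)
R[0][2] = 0.7071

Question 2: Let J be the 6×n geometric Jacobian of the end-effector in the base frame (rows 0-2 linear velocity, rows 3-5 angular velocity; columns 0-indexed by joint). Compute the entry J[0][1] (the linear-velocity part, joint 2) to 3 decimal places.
2.121

axis z_1 = (0.0000,1.0000,0.0000); lever o_n−o_1 = (7.7782,-4.0000,2.1213)
cross product → J_v[:, 1] = (2.1213,0.0000,-7.7782)
J_ω[:, 1] = z_1
entry J[0][1] = 2.1213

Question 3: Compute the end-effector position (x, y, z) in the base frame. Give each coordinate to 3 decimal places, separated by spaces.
9.778 -4.000 3.121

after link 1: o_1 = (2.0000, 0.0000, 1.0000)
after link 2: o_2 = (1.2929, -0.0000, 1.7071)
after link 3: o_3 = (4.1213, 0.0000, 4.5355)
after link 4: o_4 = (10.4853, -0.0000, 3.8284)
after link 5: o_5 = (9.7782, -4.0000, 3.1213)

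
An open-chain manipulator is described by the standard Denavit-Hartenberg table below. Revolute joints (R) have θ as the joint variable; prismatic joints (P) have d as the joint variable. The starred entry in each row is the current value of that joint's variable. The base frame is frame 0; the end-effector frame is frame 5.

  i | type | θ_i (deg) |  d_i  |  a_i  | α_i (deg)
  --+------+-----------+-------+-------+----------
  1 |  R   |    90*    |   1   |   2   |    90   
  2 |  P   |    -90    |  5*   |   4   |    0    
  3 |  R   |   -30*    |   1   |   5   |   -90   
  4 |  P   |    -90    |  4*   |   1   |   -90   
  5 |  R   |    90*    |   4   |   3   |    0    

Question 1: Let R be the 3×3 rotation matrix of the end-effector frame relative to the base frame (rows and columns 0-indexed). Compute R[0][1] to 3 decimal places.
-1.000

End-effector y-axis (col 1 of R) = (-1.0000,0.0000,-0.0000)
R[0][1] = -1.0000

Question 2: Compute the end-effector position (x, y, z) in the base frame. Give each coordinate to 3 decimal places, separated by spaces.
after link 1: o_1 = (0.0000, 2.0000, 1.0000)
after link 2: o_2 = (5.0000, 2.0000, -3.0000)
after link 3: o_3 = (6.0000, -0.5000, -7.3301)
after link 4: o_4 = (7.0000, 2.9641, -9.3301)
after link 5: o_5 = (7.0000, -1.6340, -11.2942)

7.000 -1.634 -11.294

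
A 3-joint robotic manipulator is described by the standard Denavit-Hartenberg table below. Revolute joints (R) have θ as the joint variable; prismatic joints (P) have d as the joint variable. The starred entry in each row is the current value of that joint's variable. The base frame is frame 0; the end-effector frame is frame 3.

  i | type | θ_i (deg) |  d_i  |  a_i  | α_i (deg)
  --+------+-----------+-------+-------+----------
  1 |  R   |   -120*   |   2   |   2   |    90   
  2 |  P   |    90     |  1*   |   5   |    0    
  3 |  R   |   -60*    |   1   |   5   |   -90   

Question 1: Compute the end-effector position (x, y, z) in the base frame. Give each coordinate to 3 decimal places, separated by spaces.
after link 1: o_1 = (-1.0000, -1.7321, 2.0000)
after link 2: o_2 = (-1.8660, -1.2321, 7.0000)
after link 3: o_3 = (-4.8971, -4.4821, 9.5000)

-4.897 -4.482 9.500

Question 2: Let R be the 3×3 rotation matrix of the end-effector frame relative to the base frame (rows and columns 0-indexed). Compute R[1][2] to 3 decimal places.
End-effector z-axis (col 2 of R) = (0.2500,0.4330,0.8660)
R[1][2] = 0.4330

0.433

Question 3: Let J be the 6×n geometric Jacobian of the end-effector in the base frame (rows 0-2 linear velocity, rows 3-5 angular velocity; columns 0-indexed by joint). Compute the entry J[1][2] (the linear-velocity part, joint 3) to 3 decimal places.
axis z_2 = (-0.8660,0.5000,0.0000); lever o_n−o_2 = (-3.0311,-3.2500,2.5000)
cross product → J_v[:, 2] = (1.2500,2.1651,4.3301)
J_ω[:, 2] = z_2
entry J[1][2] = 2.1651

2.165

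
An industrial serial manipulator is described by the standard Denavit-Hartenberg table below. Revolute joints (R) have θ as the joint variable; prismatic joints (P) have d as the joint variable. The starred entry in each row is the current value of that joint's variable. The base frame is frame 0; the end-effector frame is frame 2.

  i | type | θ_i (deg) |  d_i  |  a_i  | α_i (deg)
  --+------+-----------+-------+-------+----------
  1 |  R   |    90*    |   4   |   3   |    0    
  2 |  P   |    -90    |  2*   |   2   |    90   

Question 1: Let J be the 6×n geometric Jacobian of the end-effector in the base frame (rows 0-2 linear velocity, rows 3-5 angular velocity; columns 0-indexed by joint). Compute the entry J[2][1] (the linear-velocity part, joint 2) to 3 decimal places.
prismatic axis z_1 = (0.0000,0.0000,1.0000)
J_v[:, 1] = z_1; J_ω[:, 1] = (0,0,0)
entry J[2][1] = 1.0000

1.000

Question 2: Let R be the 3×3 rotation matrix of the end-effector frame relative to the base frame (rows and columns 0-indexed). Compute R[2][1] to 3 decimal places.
1.000

End-effector y-axis (col 1 of R) = (0.0000,0.0000,1.0000)
R[2][1] = 1.0000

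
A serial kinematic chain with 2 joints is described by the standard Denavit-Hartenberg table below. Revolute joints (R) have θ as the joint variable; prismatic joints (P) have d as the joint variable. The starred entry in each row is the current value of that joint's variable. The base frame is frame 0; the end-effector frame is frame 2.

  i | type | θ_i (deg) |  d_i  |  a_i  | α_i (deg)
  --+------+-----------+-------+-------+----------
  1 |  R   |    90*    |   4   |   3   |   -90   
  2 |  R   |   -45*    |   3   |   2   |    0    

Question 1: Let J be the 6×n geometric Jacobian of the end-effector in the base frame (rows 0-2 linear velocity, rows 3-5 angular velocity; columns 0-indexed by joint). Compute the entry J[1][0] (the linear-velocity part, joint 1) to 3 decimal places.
-3.000

axis z_0 = ẑ; lever o_n−o_0 = (-3.0000,4.4142,5.4142)
cross product → J_v[:, 0] = (-4.4142,-3.0000,0.0000)
J_ω[:, 0] = z_0
entry J[1][0] = -3.0000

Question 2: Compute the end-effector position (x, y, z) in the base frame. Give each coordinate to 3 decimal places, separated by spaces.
-3.000 4.414 5.414

after link 1: o_1 = (0.0000, 3.0000, 4.0000)
after link 2: o_2 = (-3.0000, 4.4142, 5.4142)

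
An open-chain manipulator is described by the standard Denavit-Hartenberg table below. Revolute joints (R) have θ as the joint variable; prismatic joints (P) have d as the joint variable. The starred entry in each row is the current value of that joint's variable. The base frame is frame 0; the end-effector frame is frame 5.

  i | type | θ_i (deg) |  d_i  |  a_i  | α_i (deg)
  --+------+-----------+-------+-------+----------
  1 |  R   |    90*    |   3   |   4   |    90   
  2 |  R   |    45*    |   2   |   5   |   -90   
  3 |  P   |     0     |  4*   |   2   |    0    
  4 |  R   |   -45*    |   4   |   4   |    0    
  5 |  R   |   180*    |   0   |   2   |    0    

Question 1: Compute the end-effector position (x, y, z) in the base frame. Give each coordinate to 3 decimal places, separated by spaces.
3.414 4.293 14.607

after link 1: o_1 = (0.0000, 4.0000, 3.0000)
after link 2: o_2 = (2.0000, 7.5355, 6.5355)
after link 3: o_3 = (2.0000, 6.1213, 10.7782)
after link 4: o_4 = (4.8284, 5.2929, 15.6066)
after link 5: o_5 = (3.4142, 4.2929, 14.6066)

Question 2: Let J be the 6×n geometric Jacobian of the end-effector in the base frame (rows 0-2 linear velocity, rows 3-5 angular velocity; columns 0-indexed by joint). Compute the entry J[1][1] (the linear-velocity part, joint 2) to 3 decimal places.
-11.607

axis z_1 = (1.0000,-0.0000,0.0000); lever o_n−o_1 = (3.4142,0.2929,11.6066)
cross product → J_v[:, 1] = (-0.0000,-11.6066,0.2929)
J_ω[:, 1] = z_1
entry J[1][1] = -11.6066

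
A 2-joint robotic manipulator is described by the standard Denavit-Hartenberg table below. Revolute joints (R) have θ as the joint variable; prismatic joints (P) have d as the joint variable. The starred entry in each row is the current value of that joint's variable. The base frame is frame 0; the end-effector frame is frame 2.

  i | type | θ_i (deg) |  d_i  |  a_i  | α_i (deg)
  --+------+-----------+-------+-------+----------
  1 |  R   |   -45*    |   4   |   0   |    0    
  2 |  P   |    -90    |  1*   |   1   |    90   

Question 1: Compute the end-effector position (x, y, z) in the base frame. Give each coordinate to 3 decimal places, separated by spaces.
after link 1: o_1 = (0.0000, 0.0000, 4.0000)
after link 2: o_2 = (-0.7071, -0.7071, 5.0000)

-0.707 -0.707 5.000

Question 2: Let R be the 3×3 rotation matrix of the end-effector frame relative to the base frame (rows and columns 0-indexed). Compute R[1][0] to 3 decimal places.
End-effector x-axis (col 0 of R) = (-0.7071,-0.7071,0.0000)
R[1][0] = -0.7071

-0.707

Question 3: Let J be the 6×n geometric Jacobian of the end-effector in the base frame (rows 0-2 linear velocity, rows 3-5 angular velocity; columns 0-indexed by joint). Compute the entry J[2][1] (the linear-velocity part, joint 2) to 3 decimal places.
1.000

prismatic axis z_1 = (0.0000,0.0000,1.0000)
J_v[:, 1] = z_1; J_ω[:, 1] = (0,0,0)
entry J[2][1] = 1.0000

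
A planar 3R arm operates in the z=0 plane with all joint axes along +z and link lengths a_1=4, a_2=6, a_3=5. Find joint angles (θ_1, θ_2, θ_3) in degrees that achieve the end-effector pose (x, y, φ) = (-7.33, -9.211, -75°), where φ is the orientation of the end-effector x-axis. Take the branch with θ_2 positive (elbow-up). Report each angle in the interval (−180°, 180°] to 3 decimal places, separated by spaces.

wrist centre = target − a_3·(cos φ, sin φ) = (-8.6241, -4.3814)
cos θ_2 = (93.5714−4²−6²)/(2·4·6) = 0.8661; θ_2 = 29.9947° (elbow-up)
β = atan2(-4.3814,-8.6241) = -153.0677°; ψ = atan2(2.9995,9.1964) = 18.0643°
θ_1 = β − ψ = -171.1320°
θ_3 = φ − θ_1 − θ_2 = 66.1373° (wrapped to (-180°,180°])

-171.132 29.995 66.137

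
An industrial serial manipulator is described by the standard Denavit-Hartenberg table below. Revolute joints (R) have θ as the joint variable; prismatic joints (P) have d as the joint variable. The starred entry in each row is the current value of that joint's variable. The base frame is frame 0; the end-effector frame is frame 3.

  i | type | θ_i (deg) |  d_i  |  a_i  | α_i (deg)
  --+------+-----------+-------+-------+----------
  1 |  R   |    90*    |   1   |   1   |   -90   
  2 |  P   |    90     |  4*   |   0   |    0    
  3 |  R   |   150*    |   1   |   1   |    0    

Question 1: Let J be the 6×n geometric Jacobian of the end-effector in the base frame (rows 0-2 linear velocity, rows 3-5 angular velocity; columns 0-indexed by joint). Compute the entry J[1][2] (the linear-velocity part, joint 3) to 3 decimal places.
axis z_2 = (-1.0000,0.0000,0.0000); lever o_n−o_2 = (-1.0000,-0.5000,0.8660)
cross product → J_v[:, 2] = (0.0000,0.8660,0.5000)
J_ω[:, 2] = z_2
entry J[1][2] = 0.8660

0.866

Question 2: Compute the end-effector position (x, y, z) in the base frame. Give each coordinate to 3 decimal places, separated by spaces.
-5.000 0.500 1.866

after link 1: o_1 = (0.0000, 1.0000, 1.0000)
after link 2: o_2 = (-4.0000, 1.0000, 1.0000)
after link 3: o_3 = (-5.0000, 0.5000, 1.8660)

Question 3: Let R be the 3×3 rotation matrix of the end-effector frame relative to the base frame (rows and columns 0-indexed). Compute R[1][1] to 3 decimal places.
End-effector y-axis (col 1 of R) = (0.0000,0.8660,0.5000)
R[1][1] = 0.8660

0.866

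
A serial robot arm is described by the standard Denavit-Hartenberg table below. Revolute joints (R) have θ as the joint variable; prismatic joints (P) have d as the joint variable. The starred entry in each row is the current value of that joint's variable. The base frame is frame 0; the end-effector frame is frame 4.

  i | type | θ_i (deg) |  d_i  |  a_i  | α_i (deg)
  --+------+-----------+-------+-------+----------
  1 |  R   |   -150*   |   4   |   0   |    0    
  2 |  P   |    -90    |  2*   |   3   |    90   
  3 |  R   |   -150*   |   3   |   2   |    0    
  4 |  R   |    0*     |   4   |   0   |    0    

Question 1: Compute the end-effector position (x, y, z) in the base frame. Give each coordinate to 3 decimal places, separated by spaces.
5.428 4.598 5.000

after link 1: o_1 = (0.0000, 0.0000, 4.0000)
after link 2: o_2 = (-1.5000, 2.5981, 6.0000)
after link 3: o_3 = (1.9641, 2.5981, 5.0000)
after link 4: o_4 = (5.4282, 4.5981, 5.0000)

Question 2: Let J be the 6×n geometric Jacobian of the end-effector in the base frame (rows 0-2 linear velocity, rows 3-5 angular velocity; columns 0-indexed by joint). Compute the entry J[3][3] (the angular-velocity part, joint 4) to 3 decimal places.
axis z_3 = (0.8660,0.5000,0.0000); lever o_n−o_3 = (3.4641,2.0000,0.0000)
cross product → J_v[:, 3] = (-0.0000,0.0000,0.0000)
J_ω[:, 3] = z_3
entry J[3][3] = 0.8660

0.866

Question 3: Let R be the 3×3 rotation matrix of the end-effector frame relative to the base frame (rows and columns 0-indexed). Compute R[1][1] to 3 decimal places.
End-effector y-axis (col 1 of R) = (-0.2500,0.4330,-0.8660)
R[1][1] = 0.4330

0.433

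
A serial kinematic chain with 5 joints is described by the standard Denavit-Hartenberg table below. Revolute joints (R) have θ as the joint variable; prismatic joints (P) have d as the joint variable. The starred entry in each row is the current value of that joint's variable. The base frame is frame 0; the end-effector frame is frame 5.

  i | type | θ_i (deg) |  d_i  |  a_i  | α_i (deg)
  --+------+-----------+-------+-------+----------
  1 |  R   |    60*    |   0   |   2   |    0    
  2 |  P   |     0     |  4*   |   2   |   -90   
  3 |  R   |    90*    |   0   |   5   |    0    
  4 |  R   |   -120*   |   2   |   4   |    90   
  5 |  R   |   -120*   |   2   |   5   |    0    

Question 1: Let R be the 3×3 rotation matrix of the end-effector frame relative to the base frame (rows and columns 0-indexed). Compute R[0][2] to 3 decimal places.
-0.250

End-effector z-axis (col 2 of R) = (-0.2500,-0.4330,0.8660)
R[0][2] = -0.2500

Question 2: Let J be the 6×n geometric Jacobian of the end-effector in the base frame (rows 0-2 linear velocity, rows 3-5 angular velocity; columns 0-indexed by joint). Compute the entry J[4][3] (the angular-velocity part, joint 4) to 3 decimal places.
axis z_3 = (-0.8660,0.5000,0.0000); lever o_n−o_3 = (2.1675,-0.9061,2.4821)
cross product → J_v[:, 3] = (1.2410,2.1495,-0.2990)
J_ω[:, 3] = z_3
entry J[4][3] = 0.5000

0.500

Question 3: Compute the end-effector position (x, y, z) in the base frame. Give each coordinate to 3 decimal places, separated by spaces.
after link 1: o_1 = (1.0000, 1.7321, 0.0000)
after link 2: o_2 = (2.0000, 3.4641, 4.0000)
after link 3: o_3 = (2.0000, 3.4641, -1.0000)
after link 4: o_4 = (2.0000, 7.4641, 1.0000)
after link 5: o_5 = (4.1675, 2.5580, 1.4821)

4.167 2.558 1.482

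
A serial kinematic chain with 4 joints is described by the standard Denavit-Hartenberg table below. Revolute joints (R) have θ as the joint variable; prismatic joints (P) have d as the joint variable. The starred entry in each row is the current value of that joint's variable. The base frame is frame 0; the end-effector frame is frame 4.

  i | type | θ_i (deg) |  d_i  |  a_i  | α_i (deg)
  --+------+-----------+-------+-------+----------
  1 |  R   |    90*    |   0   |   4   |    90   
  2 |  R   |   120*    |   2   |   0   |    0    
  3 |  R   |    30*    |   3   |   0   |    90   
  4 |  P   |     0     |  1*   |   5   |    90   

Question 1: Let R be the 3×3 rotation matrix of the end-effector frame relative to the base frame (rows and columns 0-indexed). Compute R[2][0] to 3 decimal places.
0.500

End-effector x-axis (col 0 of R) = (-0.0000,-0.8660,0.5000)
R[2][0] = 0.5000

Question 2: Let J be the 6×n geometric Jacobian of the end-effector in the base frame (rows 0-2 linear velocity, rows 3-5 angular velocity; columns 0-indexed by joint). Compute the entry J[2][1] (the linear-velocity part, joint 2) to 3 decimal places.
-3.830

axis z_1 = (1.0000,-0.0000,0.0000); lever o_n−o_1 = (5.0000,-3.8301,3.3660)
cross product → J_v[:, 1] = (0.0000,-3.3660,-3.8301)
J_ω[:, 1] = z_1
entry J[2][1] = -3.8301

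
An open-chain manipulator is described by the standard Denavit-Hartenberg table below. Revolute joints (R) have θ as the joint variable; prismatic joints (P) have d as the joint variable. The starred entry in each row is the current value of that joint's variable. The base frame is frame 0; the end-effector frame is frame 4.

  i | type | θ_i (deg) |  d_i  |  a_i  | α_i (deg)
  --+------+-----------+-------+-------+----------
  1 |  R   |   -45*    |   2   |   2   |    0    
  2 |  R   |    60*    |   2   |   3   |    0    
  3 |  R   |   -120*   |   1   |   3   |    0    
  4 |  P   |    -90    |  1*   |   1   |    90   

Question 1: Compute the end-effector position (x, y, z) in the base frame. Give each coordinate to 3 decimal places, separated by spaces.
2.570 -3.277 6.000

after link 1: o_1 = (1.4142, -1.4142, 2.0000)
after link 2: o_2 = (4.3120, -0.6378, 4.0000)
after link 3: o_3 = (3.5355, -3.5355, 5.0000)
after link 4: o_4 = (2.5696, -3.2767, 6.0000)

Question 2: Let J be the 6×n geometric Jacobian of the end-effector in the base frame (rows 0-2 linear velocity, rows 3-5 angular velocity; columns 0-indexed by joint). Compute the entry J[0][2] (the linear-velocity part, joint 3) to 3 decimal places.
2.639

axis z_2 = (0.0000,0.0000,1.0000); lever o_n−o_2 = (-1.7424,-2.6390,2.0000)
cross product → J_v[:, 2] = (2.6390,-1.7424,0.0000)
J_ω[:, 2] = z_2
entry J[0][2] = 2.6390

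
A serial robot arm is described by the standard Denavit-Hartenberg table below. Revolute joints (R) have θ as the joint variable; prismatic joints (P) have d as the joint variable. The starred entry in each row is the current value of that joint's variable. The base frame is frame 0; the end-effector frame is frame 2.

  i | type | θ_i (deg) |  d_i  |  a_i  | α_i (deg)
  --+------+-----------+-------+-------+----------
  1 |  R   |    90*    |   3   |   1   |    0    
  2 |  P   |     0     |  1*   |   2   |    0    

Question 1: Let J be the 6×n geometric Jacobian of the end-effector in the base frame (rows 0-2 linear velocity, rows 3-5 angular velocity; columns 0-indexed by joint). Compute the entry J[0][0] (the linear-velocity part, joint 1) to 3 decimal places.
axis z_0 = ẑ; lever o_n−o_0 = (0.0000,3.0000,4.0000)
cross product → J_v[:, 0] = (-3.0000,0.0000,0.0000)
J_ω[:, 0] = z_0
entry J[0][0] = -3.0000

-3.000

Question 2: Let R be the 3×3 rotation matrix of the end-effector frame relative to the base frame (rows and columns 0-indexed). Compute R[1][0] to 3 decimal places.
1.000

End-effector x-axis (col 0 of R) = (0.0000,1.0000,0.0000)
R[1][0] = 1.0000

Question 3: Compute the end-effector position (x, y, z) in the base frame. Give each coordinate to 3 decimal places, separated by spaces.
after link 1: o_1 = (0.0000, 1.0000, 3.0000)
after link 2: o_2 = (0.0000, 3.0000, 4.0000)

0.000 3.000 4.000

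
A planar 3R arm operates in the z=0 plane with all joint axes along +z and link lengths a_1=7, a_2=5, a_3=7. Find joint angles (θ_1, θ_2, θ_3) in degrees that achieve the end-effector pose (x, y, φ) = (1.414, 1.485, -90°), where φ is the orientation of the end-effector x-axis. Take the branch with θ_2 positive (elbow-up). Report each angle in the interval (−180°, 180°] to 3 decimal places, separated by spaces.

45.000 90.004 134.996

wrist centre = target − a_3·(cos φ, sin φ) = (1.4140, 8.4850)
cos θ_2 = (73.9946−7²−5²)/(2·7·5) = -0.0001; θ_2 = 90.0044° (elbow-up)
β = atan2(8.4850,1.4140) = 80.5388°; ψ = atan2(5.0000,6.9996) = 35.5392°
θ_1 = β − ψ = 44.9996°
θ_3 = φ − θ_1 − θ_2 = 134.9960° (wrapped to (-180°,180°])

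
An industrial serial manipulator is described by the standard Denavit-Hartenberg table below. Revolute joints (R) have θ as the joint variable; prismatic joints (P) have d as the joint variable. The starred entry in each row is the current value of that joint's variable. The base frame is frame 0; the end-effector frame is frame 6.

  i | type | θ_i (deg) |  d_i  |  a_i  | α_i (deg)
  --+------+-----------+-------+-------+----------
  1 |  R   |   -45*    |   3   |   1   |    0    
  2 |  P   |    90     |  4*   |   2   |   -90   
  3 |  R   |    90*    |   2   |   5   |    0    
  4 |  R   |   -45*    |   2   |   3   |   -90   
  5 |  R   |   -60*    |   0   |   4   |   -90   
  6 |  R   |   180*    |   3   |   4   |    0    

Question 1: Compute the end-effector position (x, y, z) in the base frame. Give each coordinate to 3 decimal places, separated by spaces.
after link 1: o_1 = (0.7071, -0.7071, 3.0000)
after link 2: o_2 = (2.1213, 0.7071, 7.0000)
after link 3: o_3 = (0.7071, 2.1213, 2.0000)
after link 4: o_4 = (0.7929, 5.0355, -0.1213)
after link 5: o_5 = (-0.6566, 8.4850, -1.5355)
after link 6: o_6 = (3.1526, 5.2739, -1.9584)

3.153 5.274 -1.958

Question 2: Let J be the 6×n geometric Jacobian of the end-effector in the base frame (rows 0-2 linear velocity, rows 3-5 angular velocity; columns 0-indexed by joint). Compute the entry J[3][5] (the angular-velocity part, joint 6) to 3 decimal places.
axis z_5 = (0.7866,0.0795,-0.6124); lever o_n−o_5 = (3.8092,-3.2111,-0.4229)
cross product → J_v[:, 5] = (-2.0000,-2.0000,-2.8284)
J_ω[:, 5] = z_5
entry J[3][5] = 0.7866

0.787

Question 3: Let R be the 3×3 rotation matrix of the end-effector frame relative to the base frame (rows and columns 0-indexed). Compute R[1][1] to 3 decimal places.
-0.500

End-effector y-axis (col 1 of R) = (-0.5000,-0.5000,-0.7071)
R[1][1] = -0.5000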